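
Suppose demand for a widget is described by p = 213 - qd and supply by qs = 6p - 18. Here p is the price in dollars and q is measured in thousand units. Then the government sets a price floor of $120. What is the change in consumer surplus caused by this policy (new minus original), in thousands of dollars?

-11875.5

Rearranging demand gives qd = 213 - p. Without the control the market clears where 213 - p = 6p - 18, i.e. p* = 33 and q* = 180.
Because the floor (120) lies above the market-clearing price, it is binding.
At p = 120: qd = 213 - 120 = 93 and qs = 6·120 - 18 = 702.
Consumer surplus without the control is ½ · (213 - 33) · 180 = 16200.
With the floor, consumers buy 93 units at 120, so CS = ½ · (213 - 120) · 93 = 4324.5.
Change in consumer surplus = 4324.5 - 16200 = -11875.5.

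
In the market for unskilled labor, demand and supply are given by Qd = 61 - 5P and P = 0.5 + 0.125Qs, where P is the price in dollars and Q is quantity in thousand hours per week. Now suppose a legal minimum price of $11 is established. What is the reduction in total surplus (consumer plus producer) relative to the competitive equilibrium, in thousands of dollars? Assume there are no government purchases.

146.25

Rearranging supply gives Qs = 8P - 4. Setting quantity demanded equal to quantity supplied, 61 - 5P = 8P - 4, gives P* = 5 and Q* = 36.
The floor of 11 is above the equilibrium price 5, so it binds.
At P = 11: Qd = 61 - 5·11 = 6 and Qs = 8·11 - 4 = 84.
Quantity traded falls to 6. At Q = 6 the demand price is (61 - 6)/5 = 11 and the supply price is (4 + 6)/8 = 1.25.
Deadweight loss = ½ · (11 - 1.25) · (36 - 6) = ½ · 9.75 · 30 = 146.25.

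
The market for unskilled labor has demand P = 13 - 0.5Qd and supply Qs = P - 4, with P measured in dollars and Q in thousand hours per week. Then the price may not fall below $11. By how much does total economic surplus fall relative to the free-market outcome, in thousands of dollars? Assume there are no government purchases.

3

Rearranging demand gives Qd = 26 - 2P. Equilibrium: 26 - 2P = P - 4, so 30 = 3P and P* = 10, Q* = 6.
The floor of 11 is above the equilibrium price 10, so it binds.
At P = 11: Qd = 26 - 2·11 = 4 and Qs = 11 - 4 = 7.
Quantity traded falls to 4. At Q = 4 the demand price is (26 - 4)/2 = 11 and the supply price is 4 + 4 = 8.
Deadweight loss = ½ · (11 - 8) · (6 - 4) = ½ · 3 · 2 = 3.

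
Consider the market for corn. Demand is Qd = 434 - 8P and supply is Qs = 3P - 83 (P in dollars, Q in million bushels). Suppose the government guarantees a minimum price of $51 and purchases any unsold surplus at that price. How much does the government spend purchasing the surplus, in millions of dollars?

2244

Equilibrium: 434 - 8P = 3P - 83, so 517 = 11P and P* = 47, Q* = 58.
Since 51 > 47, the floor is binding.
At P = 51: Qd = 434 - 8·51 = 26 and Qs = 3·51 - 83 = 70.
Surplus = Qs - Qd = 44.
Government expenditure = surplus × support price = 44 × 51 = 2244.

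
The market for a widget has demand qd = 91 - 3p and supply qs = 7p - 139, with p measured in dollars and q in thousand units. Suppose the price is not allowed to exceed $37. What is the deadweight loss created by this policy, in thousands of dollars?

Setting quantity demanded equal to quantity supplied, 91 - 3p = 7p - 139, gives p* = 23 and q* = 22.
The ceiling of 37 is above the equilibrium price 23, so it is not binding; the market clears at p* = 23, q* = 22.
Since the control does not bind, no trades are prevented and deadweight loss is zero.

0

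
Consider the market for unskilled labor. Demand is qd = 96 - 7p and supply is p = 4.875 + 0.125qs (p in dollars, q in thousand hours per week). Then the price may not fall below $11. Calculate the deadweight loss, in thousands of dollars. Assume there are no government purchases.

26.25

Rearranging supply gives qs = 8p - 39. Setting quantity demanded equal to quantity supplied, 96 - 7p = 8p - 39, gives p* = 9 and q* = 33.
Since 11 > 9, the floor is binding.
At p = 11: qd = 96 - 7·11 = 19 and qs = 8·11 - 39 = 49.
Quantity traded falls to 19. At q = 19 the demand price is (96 - 19)/7 = 11 and the supply price is (39 + 19)/8 = 7.25.
Deadweight loss = ½ · (11 - 7.25) · (33 - 19) = ½ · 3.75 · 14 = 26.25.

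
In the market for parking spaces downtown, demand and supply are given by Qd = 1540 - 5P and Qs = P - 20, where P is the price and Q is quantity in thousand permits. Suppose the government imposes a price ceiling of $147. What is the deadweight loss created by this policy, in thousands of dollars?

7661.4

Equilibrium: 1540 - 5P = P - 20, so 1560 = 6P and P* = 260, Q* = 240.
Because the ceiling (147) lies below the market-clearing price, it is binding.
At P = 147: Qd = 1540 - 5·147 = 805 and Qs = 147 - 20 = 127.
Quantity traded falls to 127. At Q = 127 the demand price is (1540 - 127)/5 = 282.6 and the supply price is 20 + 127 = 147.
Deadweight loss = ½ · (282.6 - 147) · (240 - 127) = ½ · 135.6 · 113 = 7661.4.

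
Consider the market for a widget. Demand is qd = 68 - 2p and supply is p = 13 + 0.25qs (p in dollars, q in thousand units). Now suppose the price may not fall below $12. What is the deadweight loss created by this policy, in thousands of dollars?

0

Rearranging supply gives qs = 4p - 52. In a free market, 68 - 2p = 4p - 52 gives the equilibrium p* = 20, q* = 28.
The floor of 12 is below the equilibrium price 20, so it is not binding; the market clears at p* = 20, q* = 28.
Since the control does not bind, no trades are prevented and deadweight loss is zero.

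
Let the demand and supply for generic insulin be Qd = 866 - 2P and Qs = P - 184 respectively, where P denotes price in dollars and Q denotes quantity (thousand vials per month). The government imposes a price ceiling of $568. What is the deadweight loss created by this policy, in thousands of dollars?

In a free market, 866 - 2P = P - 184 gives the equilibrium P* = 350, Q* = 166.
The ceiling of 568 is above the equilibrium price 350, so it is not binding; the market clears at P* = 350, Q* = 166.
Since the control does not bind, no trades are prevented and deadweight loss is zero.

0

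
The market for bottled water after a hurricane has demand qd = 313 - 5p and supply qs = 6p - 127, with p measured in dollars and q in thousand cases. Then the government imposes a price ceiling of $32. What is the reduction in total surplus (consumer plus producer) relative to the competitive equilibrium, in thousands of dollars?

In a free market, 313 - 5p = 6p - 127 gives the equilibrium p* = 40, q* = 113.
Because the ceiling (32) lies below the market-clearing price, it is binding.
At p = 32: qd = 313 - 5·32 = 153 and qs = 6·32 - 127 = 65.
Quantity traded falls to 65. At q = 65 the demand price is (313 - 65)/5 = 49.6 and the supply price is (127 + 65)/6 = 32.
Deadweight loss = ½ · (49.6 - 32) · (113 - 65) = ½ · 17.6 · 48 = 422.4.

422.4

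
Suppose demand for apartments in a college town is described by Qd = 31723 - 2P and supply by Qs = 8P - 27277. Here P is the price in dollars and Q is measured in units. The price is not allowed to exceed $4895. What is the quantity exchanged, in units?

In a free market, 31723 - 2P = 8P - 27277 gives the equilibrium P* = 5900, Q* = 19923.
Since 4895 < 5900, the ceiling is binding.
At P = 4895: Qd = 31723 - 2·4895 = 21933 and Qs = 8·4895 - 27277 = 11883.
The quantity actually transacted is the short side, supply: 11883.

11883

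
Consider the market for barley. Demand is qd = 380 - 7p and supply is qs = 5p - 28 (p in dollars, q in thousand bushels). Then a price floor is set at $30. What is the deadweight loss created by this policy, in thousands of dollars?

In a free market, 380 - 7p = 5p - 28 gives the equilibrium p* = 34, q* = 142.
Since 30 is below p* = 34, the floor does not bind and the free-market outcome prevails.
Since the control does not bind, no trades are prevented and deadweight loss is zero.

0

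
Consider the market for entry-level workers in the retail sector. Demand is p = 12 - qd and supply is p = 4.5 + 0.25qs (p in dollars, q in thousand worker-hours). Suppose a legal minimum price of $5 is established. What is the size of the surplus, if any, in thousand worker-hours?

0

Rearranging demand gives qd = 12 - p; rearranging supply gives qs = 4p - 18. Equilibrium: 12 - p = 4p - 18, so 30 = 5p and p* = 6, q* = 6.
Since 5 is below p* = 6, the floor does not bind and the free-market outcome prevails.
Since the control does not bind, there is no surplus.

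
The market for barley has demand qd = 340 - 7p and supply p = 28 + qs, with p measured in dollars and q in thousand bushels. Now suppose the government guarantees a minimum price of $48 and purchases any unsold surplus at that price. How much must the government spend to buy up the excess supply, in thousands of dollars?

768

Rearranging supply gives qs = p - 28. In a free market, 340 - 7p = p - 28 gives the equilibrium p* = 46, q* = 18.
Since 48 > 46, the floor is binding.
At p = 48: qd = 340 - 7·48 = 4 and qs = 48 - 28 = 20.
Surplus = qs - qd = 16.
Government expenditure = surplus × support price = 16 × 48 = 768.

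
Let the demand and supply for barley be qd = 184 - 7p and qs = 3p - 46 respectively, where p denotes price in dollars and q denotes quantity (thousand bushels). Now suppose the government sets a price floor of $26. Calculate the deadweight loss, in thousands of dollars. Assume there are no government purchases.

Setting quantity demanded equal to quantity supplied, 184 - 7p = 3p - 46, gives p* = 23 and q* = 23.
Because the floor (26) lies above the market-clearing price, it is binding.
At p = 26: qd = 184 - 7·26 = 2 and qs = 3·26 - 46 = 32.
Quantity traded falls to 2. At q = 2 the demand price is (184 - 2)/7 = 26 and the supply price is (46 + 2)/3 = 16.
Deadweight loss = ½ · (26 - 16) · (23 - 2) = ½ · 10 · 21 = 105.

105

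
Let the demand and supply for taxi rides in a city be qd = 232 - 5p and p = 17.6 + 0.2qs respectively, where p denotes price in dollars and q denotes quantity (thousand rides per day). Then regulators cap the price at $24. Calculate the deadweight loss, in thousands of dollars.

Rearranging supply gives qs = 5p - 88. Equilibrium: 232 - 5p = 5p - 88, so 320 = 10p and p* = 32, q* = 72.
The ceiling of 24 is below the equilibrium price 32, so it binds.
At p = 24: qd = 232 - 5·24 = 112 and qs = 5·24 - 88 = 32.
Quantity traded falls to 32. At q = 32 the demand price is (232 - 32)/5 = 40 and the supply price is (88 + 32)/5 = 24.
Deadweight loss = ½ · (40 - 24) · (72 - 32) = ½ · 16 · 40 = 320.

320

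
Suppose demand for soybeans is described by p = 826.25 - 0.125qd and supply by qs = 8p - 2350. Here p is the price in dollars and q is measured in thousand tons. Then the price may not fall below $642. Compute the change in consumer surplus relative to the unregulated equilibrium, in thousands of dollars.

Rearranging demand gives qd = 6610 - 8p. In a free market, 6610 - 8p = 8p - 2350 gives the equilibrium p* = 560, q* = 2130.
The floor of 642 is above the equilibrium price 560, so it binds.
At p = 642: qd = 6610 - 8·642 = 1474 and qs = 8·642 - 2350 = 2786.
Consumer surplus without the control is ½ · (826.25 - 560) · 2130 = 283556.25.
With the floor, consumers buy 1474 units at 642, so CS = ½ · (826.25 - 642) · 1474 = 135792.25.
Change in consumer surplus = 135792.25 - 283556.25 = -147764.

-147764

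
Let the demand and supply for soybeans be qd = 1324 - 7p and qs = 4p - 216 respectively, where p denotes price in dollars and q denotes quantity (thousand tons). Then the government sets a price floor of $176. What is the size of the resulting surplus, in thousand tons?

396

Equilibrium: 1324 - 7p = 4p - 216, so 1540 = 11p and p* = 140, q* = 344.
Because the floor (176) lies above the market-clearing price, it is binding.
At p = 176: qd = 1324 - 7·176 = 92 and qs = 4·176 - 216 = 488.
Surplus = qs - qd = 488 - 92 = 396.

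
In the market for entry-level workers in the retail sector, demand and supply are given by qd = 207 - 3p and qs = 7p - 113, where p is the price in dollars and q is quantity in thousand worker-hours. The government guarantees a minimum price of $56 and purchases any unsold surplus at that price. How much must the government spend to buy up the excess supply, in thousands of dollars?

13440

In a free market, 207 - 3p = 7p - 113 gives the equilibrium p* = 32, q* = 111.
Since 56 > 32, the floor is binding.
At p = 56: qd = 207 - 3·56 = 39 and qs = 7·56 - 113 = 279.
Surplus = qs - qd = 240.
Government expenditure = surplus × support price = 240 × 56 = 13440.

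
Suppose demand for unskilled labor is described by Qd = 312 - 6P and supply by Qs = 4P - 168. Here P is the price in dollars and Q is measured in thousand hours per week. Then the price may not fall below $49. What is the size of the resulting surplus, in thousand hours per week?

Equilibrium: 312 - 6P = 4P - 168, so 480 = 10P and P* = 48, Q* = 24.
Since 49 > 48, the floor is binding.
At P = 49: Qd = 312 - 6·49 = 18 and Qs = 4·49 - 168 = 28.
Surplus = Qs - Qd = 28 - 18 = 10.

10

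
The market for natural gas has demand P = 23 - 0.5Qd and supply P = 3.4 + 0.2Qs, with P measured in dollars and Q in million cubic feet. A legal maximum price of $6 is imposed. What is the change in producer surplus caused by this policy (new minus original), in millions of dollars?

-61.5

Rearranging demand gives Qd = 46 - 2P; rearranging supply gives Qs = 5P - 17. Equilibrium: 46 - 2P = 5P - 17, so 63 = 7P and P* = 9, Q* = 28.
Since 6 < 9, the ceiling is binding.
At P = 6: Qd = 46 - 2·6 = 34 and Qs = 5·6 - 17 = 13.
Producer surplus without the control is ½ · (9 - 3.4) · 28 = 78.4.
With the ceiling, producers sell 13 units at 6, so PS = ½ · (6 - 3.4) · 13 = 16.9.
Change in producer surplus = 16.9 - 78.4 = -61.5.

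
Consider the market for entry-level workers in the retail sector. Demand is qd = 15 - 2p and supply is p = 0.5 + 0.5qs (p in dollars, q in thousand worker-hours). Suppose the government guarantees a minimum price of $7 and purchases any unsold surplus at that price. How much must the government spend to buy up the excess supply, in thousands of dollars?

Rearranging supply gives qs = 2p - 1. Equilibrium: 15 - 2p = 2p - 1, so 16 = 4p and p* = 4, q* = 7.
The floor of 7 is above the equilibrium price 4, so it binds.
At p = 7: qd = 15 - 2·7 = 1 and qs = 2·7 - 1 = 13.
Surplus = qs - qd = 12.
Government expenditure = surplus × support price = 12 × 7 = 84.

84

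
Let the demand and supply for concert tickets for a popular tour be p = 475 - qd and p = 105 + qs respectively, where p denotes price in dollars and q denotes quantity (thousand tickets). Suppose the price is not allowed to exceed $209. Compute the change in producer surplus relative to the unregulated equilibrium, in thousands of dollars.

Rearranging demand gives qd = 475 - p; rearranging supply gives qs = p - 105. Without the control the market clears where 475 - p = p - 105, i.e. p* = 290 and q* = 185.
Because the ceiling (209) lies below the market-clearing price, it is binding.
At p = 209: qd = 475 - 209 = 266 and qs = 209 - 105 = 104.
Producer surplus without the control is ½ · (290 - 105) · 185 = 17112.5.
With the ceiling, producers sell 104 units at 209, so PS = ½ · (209 - 105) · 104 = 5408.
Change in producer surplus = 5408 - 17112.5 = -11704.5.

-11704.5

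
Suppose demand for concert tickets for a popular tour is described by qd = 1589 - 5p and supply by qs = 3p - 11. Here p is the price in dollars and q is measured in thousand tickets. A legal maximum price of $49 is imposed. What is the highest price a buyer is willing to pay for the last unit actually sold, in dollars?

Without the control the market clears where 1589 - 5p = 3p - 11, i.e. p* = 200 and q* = 589.
Because the ceiling (49) lies below the market-clearing price, it is binding.
At p = 49: qd = 1589 - 5·49 = 1344 and qs = 3·49 - 11 = 136.
Only 136 units reach the market. On the demand curve, the marginal buyer's willingness to pay at q = 136 is (1589 - 136)/5 = 290.6.

290.6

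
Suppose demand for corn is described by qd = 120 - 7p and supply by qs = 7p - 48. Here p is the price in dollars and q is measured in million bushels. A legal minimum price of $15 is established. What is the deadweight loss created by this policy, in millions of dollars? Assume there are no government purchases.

In a free market, 120 - 7p = 7p - 48 gives the equilibrium p* = 12, q* = 36.
Because the floor (15) lies above the market-clearing price, it is binding.
At p = 15: qd = 120 - 7·15 = 15 and qs = 7·15 - 48 = 57.
Quantity traded falls to 15. At q = 15 the demand price is (120 - 15)/7 = 15 and the supply price is (48 + 15)/7 = 9.
Deadweight loss = ½ · (15 - 9) · (36 - 15) = ½ · 6 · 21 = 63.

63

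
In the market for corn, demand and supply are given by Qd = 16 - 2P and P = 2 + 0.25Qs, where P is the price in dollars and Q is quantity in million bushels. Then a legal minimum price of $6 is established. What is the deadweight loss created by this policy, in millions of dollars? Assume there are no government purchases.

6

Rearranging supply gives Qs = 4P - 8. Without the control the market clears where 16 - 2P = 4P - 8, i.e. P* = 4 and Q* = 8.
Since 6 > 4, the floor is binding.
At P = 6: Qd = 16 - 2·6 = 4 and Qs = 4·6 - 8 = 16.
Quantity traded falls to 4. At Q = 4 the demand price is (16 - 4)/2 = 6 and the supply price is (8 + 4)/4 = 3.
Deadweight loss = ½ · (6 - 3) · (8 - 4) = ½ · 3 · 4 = 6.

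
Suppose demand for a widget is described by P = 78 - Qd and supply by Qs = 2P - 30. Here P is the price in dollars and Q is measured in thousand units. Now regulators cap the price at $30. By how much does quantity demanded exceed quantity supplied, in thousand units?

18

Rearranging demand gives Qd = 78 - P. Without the control the market clears where 78 - P = 2P - 30, i.e. P* = 36 and Q* = 42.
Because the ceiling (30) lies below the market-clearing price, it is binding.
At P = 30: Qd = 78 - 30 = 48 and Qs = 2·30 - 30 = 30.
Shortage = Qd - Qs = 48 - 30 = 18.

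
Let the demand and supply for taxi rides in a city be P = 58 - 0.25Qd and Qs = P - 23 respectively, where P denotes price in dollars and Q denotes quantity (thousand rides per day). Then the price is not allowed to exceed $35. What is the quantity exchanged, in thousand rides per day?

Rearranging demand gives Qd = 232 - 4P. Equilibrium: 232 - 4P = P - 23, so 255 = 5P and P* = 51, Q* = 28.
The ceiling of 35 is below the equilibrium price 51, so it binds.
At P = 35: Qd = 232 - 4·35 = 92 and Qs = 35 - 23 = 12.
The quantity actually transacted is the short side, supply: 12.

12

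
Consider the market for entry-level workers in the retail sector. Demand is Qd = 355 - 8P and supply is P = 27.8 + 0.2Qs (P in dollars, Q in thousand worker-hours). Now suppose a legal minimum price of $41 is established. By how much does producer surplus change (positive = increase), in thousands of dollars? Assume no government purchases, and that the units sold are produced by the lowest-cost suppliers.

Rearranging supply gives Qs = 5P - 139. In a free market, 355 - 8P = 5P - 139 gives the equilibrium P* = 38, Q* = 51.
The floor of 41 is above the equilibrium price 38, so it binds.
At P = 41: Qd = 355 - 8·41 = 27 and Qs = 5·41 - 139 = 66.
Producer surplus without the control is ½ · (38 - 27.8) · 51 = 260.1.
With the floor, 27 units are sold at 41. The supply price at Q = 27 is 33.2, so PS = ½ · [(41 - 27.8) + (41 - 33.2)] · 27 = 283.5.
Change in producer surplus = 283.5 - 260.1 = 23.4.

23.4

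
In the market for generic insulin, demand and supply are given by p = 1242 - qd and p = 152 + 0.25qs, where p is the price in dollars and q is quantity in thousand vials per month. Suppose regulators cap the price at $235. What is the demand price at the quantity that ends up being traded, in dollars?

910

Rearranging demand gives qd = 1242 - p; rearranging supply gives qs = 4p - 608. Setting quantity demanded equal to quantity supplied, 1242 - p = 4p - 608, gives p* = 370 and q* = 872.
The ceiling of 235 is below the equilibrium price 370, so it binds.
At p = 235: qd = 1242 - 235 = 1007 and qs = 4·235 - 608 = 332.
Only 332 units reach the market. On the demand curve, the marginal buyer's willingness to pay at q = 332 is (1242 - 332) = 910.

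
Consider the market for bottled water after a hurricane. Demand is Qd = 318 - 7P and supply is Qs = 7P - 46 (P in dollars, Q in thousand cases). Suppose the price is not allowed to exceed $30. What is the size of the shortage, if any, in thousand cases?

0

Without the control the market clears where 318 - 7P = 7P - 46, i.e. P* = 26 and Q* = 136.
Since 30 is above P* = 26, the ceiling does not bind and the free-market outcome prevails.
Since the control does not bind, there is no shortage.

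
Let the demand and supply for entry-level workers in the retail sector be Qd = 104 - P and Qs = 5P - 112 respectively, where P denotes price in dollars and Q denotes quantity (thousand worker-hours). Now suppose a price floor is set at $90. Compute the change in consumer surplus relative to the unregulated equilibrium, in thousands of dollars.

-2214

Setting quantity demanded equal to quantity supplied, 104 - P = 5P - 112, gives P* = 36 and Q* = 68.
Because the floor (90) lies above the market-clearing price, it is binding.
At P = 90: Qd = 104 - 90 = 14 and Qs = 5·90 - 112 = 338.
Consumer surplus without the control is ½ · (104 - 36) · 68 = 2312.
With the floor, consumers buy 14 units at 90, so CS = ½ · (104 - 90) · 14 = 98.
Change in consumer surplus = 98 - 2312 = -2214.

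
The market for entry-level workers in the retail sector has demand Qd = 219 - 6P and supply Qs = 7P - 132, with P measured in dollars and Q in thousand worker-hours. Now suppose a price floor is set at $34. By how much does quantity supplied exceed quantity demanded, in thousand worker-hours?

91

Equilibrium: 219 - 6P = 7P - 132, so 351 = 13P and P* = 27, Q* = 57.
Because the floor (34) lies above the market-clearing price, it is binding.
At P = 34: Qd = 219 - 6·34 = 15 and Qs = 7·34 - 132 = 106.
Surplus = Qs - Qd = 106 - 15 = 91.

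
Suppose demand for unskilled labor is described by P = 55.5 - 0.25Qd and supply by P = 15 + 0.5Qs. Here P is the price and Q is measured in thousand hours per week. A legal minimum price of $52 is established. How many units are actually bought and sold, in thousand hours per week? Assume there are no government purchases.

14

Rearranging demand gives Qd = 222 - 4P; rearranging supply gives Qs = 2P - 30. Equilibrium: 222 - 4P = 2P - 30, so 252 = 6P and P* = 42, Q* = 54.
Since 52 > 42, the floor is binding.
At P = 52: Qd = 222 - 4·52 = 14 and Qs = 2·52 - 30 = 74.
The quantity actually transacted is the short side, demand: 14.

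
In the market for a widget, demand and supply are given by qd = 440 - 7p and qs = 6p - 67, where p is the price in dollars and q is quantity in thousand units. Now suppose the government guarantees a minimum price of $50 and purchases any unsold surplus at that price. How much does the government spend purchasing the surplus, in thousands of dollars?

7150

In a free market, 440 - 7p = 6p - 67 gives the equilibrium p* = 39, q* = 167.
Because the floor (50) lies above the market-clearing price, it is binding.
At p = 50: qd = 440 - 7·50 = 90 and qs = 6·50 - 67 = 233.
Surplus = qs - qd = 143.
Government expenditure = surplus × support price = 143 × 50 = 7150.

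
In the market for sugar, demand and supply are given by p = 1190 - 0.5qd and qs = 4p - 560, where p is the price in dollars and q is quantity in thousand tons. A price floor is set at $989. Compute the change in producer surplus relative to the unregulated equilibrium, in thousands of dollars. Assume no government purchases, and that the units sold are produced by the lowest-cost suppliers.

Rearranging demand gives qd = 2380 - 2p. Setting quantity demanded equal to quantity supplied, 2380 - 2p = 4p - 560, gives p* = 490 and q* = 1400.
The floor of 989 is above the equilibrium price 490, so it binds.
At p = 989: qd = 2380 - 2·989 = 402 and qs = 4·989 - 560 = 3396.
Producer surplus without the control is ½ · (490 - 140) · 1400 = 245000.
With the floor, 402 units are sold at 989. The supply price at q = 402 is 240.5, so PS = ½ · [(989 - 140) + (989 - 240.5)] · 402 = 321097.5.
Change in producer surplus = 321097.5 - 245000 = 76097.5.

76097.5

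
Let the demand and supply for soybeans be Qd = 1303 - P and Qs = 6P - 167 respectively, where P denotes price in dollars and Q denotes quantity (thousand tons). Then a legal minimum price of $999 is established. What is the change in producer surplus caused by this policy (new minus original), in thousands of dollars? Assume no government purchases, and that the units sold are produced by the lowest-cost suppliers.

Without the control the market clears where 1303 - P = 6P - 167, i.e. P* = 210 and Q* = 1093.
The floor of 999 is above the equilibrium price 210, so it binds.
At P = 999: Qd = 1303 - 999 = 304 and Qs = 6·999 - 167 = 5827.
Producer surplus without the control is ½ · (210 - 167/6) · 1093 = 1194649/12.
With the floor, 304 units are sold at 999. The supply price at Q = 304 is 78.5, so PS = ½ · [(999 - 167/6) + (999 - 78.5)] · 304 = 862600/3.
Change in producer surplus = 862600/3 - 1194649/12 = 187979.25.

187979.25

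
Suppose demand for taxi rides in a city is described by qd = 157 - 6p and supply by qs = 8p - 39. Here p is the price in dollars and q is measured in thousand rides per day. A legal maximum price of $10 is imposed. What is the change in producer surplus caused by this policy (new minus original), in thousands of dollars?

Without the control the market clears where 157 - 6p = 8p - 39, i.e. p* = 14 and q* = 73.
Because the ceiling (10) lies below the market-clearing price, it is binding.
At p = 10: qd = 157 - 6·10 = 97 and qs = 8·10 - 39 = 41.
Producer surplus without the control is ½ · (14 - 4.875) · 73 = 333.0625.
With the ceiling, producers sell 41 units at 10, so PS = ½ · (10 - 4.875) · 41 = 105.0625.
Change in producer surplus = 105.0625 - 333.0625 = -228.

-228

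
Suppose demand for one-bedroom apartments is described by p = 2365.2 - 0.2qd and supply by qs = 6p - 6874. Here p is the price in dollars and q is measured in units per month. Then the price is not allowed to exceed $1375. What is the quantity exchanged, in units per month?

1376

Rearranging demand gives qd = 11826 - 5p. Without the control the market clears where 11826 - 5p = 6p - 6874, i.e. p* = 1700 and q* = 3326.
Since 1375 < 1700, the ceiling is binding.
At p = 1375: qd = 11826 - 5·1375 = 4951 and qs = 6·1375 - 6874 = 1376.
The quantity actually transacted is the short side, supply: 1376.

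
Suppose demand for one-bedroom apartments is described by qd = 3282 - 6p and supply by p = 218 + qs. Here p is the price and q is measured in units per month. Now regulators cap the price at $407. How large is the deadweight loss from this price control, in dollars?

5045.25

Rearranging supply gives qs = p - 218. In a free market, 3282 - 6p = p - 218 gives the equilibrium p* = 500, q* = 282.
Because the ceiling (407) lies below the market-clearing price, it is binding.
At p = 407: qd = 3282 - 6·407 = 840 and qs = 407 - 218 = 189.
Quantity traded falls to 189. At q = 189 the demand price is (3282 - 189)/6 = 515.5 and the supply price is 218 + 189 = 407.
Deadweight loss = ½ · (515.5 - 407) · (282 - 189) = ½ · 108.5 · 93 = 5045.25.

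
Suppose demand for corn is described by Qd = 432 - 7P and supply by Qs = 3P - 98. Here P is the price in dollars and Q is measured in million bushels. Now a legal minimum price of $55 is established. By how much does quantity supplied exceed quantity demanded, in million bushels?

20

Setting quantity demanded equal to quantity supplied, 432 - 7P = 3P - 98, gives P* = 53 and Q* = 61.
Since 55 > 53, the floor is binding.
At P = 55: Qd = 432 - 7·55 = 47 and Qs = 3·55 - 98 = 67.
Surplus = Qs - Qd = 67 - 47 = 20.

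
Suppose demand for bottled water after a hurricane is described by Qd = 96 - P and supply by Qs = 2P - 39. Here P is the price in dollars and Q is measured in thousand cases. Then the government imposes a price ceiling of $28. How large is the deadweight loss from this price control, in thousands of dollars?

867

In a free market, 96 - P = 2P - 39 gives the equilibrium P* = 45, Q* = 51.
Because the ceiling (28) lies below the market-clearing price, it is binding.
At P = 28: Qd = 96 - 28 = 68 and Qs = 2·28 - 39 = 17.
Quantity traded falls to 17. At Q = 17 the demand price is 96 - 17 = 79 and the supply price is (39 + 17)/2 = 28.
Deadweight loss = ½ · (79 - 28) · (51 - 17) = ½ · 51 · 34 = 867.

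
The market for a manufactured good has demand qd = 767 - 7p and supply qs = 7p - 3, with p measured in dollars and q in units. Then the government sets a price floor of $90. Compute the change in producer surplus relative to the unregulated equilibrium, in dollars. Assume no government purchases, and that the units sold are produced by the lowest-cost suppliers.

Setting quantity demanded equal to quantity supplied, 767 - 7p = 7p - 3, gives p* = 55 and q* = 382.
The floor of 90 is above the equilibrium price 55, so it binds.
At p = 90: qd = 767 - 7·90 = 137 and qs = 7·90 - 3 = 627.
Producer surplus without the control is ½ · (55 - 3/7) · 382 = 72962/7.
With the floor, 137 units are sold at 90. The supply price at q = 137 is 20, so PS = ½ · [(90 - 3/7) + (90 - 20)] · 137 = 153029/14.
Change in producer surplus = 153029/14 - 72962/7 = 507.5.

507.5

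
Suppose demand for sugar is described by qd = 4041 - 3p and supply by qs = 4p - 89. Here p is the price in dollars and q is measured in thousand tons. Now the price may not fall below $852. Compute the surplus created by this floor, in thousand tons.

1834

Setting quantity demanded equal to quantity supplied, 4041 - 3p = 4p - 89, gives p* = 590 and q* = 2271.
Since 852 > 590, the floor is binding.
At p = 852: qd = 4041 - 3·852 = 1485 and qs = 4·852 - 89 = 3319.
Surplus = qs - qd = 3319 - 1485 = 1834.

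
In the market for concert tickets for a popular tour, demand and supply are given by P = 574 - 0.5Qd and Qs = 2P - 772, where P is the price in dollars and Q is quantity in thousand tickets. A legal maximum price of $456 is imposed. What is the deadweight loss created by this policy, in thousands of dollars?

1152

Rearranging demand gives Qd = 1148 - 2P. Equilibrium: 1148 - 2P = 2P - 772, so 1920 = 4P and P* = 480, Q* = 188.
The ceiling of 456 is below the equilibrium price 480, so it binds.
At P = 456: Qd = 1148 - 2·456 = 236 and Qs = 2·456 - 772 = 140.
Quantity traded falls to 140. At Q = 140 the demand price is (1148 - 140)/2 = 504 and the supply price is (772 + 140)/2 = 456.
Deadweight loss = ½ · (504 - 456) · (188 - 140) = ½ · 48 · 48 = 1152.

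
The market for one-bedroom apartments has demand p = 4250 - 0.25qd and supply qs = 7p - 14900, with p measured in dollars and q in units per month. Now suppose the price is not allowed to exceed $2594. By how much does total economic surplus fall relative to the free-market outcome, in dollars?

901246.5

Rearranging demand gives qd = 17000 - 4p. Without the control the market clears where 17000 - 4p = 7p - 14900, i.e. p* = 2900 and q* = 5400.
Because the ceiling (2594) lies below the market-clearing price, it is binding.
At p = 2594: qd = 17000 - 4·2594 = 6624 and qs = 7·2594 - 14900 = 3258.
Quantity traded falls to 3258. At q = 3258 the demand price is (17000 - 3258)/4 = 3435.5 and the supply price is (14900 + 3258)/7 = 2594.
Deadweight loss = ½ · (3435.5 - 2594) · (5400 - 3258) = ½ · 841.5 · 2142 = 901246.5.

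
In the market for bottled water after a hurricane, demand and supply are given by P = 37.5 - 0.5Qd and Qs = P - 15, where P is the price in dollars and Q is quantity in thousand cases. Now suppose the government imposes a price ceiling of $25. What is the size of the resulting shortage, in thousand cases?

Rearranging demand gives Qd = 75 - 2P. Equilibrium: 75 - 2P = P - 15, so 90 = 3P and P* = 30, Q* = 15.
The ceiling of 25 is below the equilibrium price 30, so it binds.
At P = 25: Qd = 75 - 2·25 = 25 and Qs = 25 - 15 = 10.
Shortage = Qd - Qs = 25 - 10 = 15.

15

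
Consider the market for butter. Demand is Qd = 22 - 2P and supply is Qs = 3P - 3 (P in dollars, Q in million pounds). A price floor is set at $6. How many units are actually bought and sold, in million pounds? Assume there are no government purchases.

10

In a free market, 22 - 2P = 3P - 3 gives the equilibrium P* = 5, Q* = 12.
The floor of 6 is above the equilibrium price 5, so it binds.
At P = 6: Qd = 22 - 2·6 = 10 and Qs = 3·6 - 3 = 15.
The quantity actually transacted is the short side, demand: 10.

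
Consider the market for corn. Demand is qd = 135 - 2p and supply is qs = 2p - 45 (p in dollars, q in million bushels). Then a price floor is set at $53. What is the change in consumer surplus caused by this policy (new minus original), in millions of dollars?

Equilibrium: 135 - 2p = 2p - 45, so 180 = 4p and p* = 45, q* = 45.
Since 53 > 45, the floor is binding.
At p = 53: qd = 135 - 2·53 = 29 and qs = 2·53 - 45 = 61.
Consumer surplus without the control is ½ · (67.5 - 45) · 45 = 506.25.
With the floor, consumers buy 29 units at 53, so CS = ½ · (67.5 - 53) · 29 = 210.25.
Change in consumer surplus = 210.25 - 506.25 = -296.

-296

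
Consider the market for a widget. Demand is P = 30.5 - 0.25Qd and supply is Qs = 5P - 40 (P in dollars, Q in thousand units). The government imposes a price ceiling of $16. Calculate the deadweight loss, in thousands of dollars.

Rearranging demand gives Qd = 122 - 4P. In a free market, 122 - 4P = 5P - 40 gives the equilibrium P* = 18, Q* = 50.
Because the ceiling (16) lies below the market-clearing price, it is binding.
At P = 16: Qd = 122 - 4·16 = 58 and Qs = 5·16 - 40 = 40.
Quantity traded falls to 40. At Q = 40 the demand price is (122 - 40)/4 = 20.5 and the supply price is (40 + 40)/5 = 16.
Deadweight loss = ½ · (20.5 - 16) · (50 - 40) = ½ · 4.5 · 10 = 22.5.

22.5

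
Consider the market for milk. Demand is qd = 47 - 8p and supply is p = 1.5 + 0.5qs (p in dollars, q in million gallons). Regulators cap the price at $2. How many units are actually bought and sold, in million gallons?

Rearranging supply gives qs = 2p - 3. In a free market, 47 - 8p = 2p - 3 gives the equilibrium p* = 5, q* = 7.
Since 2 < 5, the ceiling is binding.
At p = 2: qd = 47 - 8·2 = 31 and qs = 2·2 - 3 = 1.
The quantity actually transacted is the short side, supply: 1.

1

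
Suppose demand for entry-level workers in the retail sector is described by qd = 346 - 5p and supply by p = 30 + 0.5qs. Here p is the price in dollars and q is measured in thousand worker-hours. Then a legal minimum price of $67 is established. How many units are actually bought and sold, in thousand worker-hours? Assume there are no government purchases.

11

Rearranging supply gives qs = 2p - 60. Setting quantity demanded equal to quantity supplied, 346 - 5p = 2p - 60, gives p* = 58 and q* = 56.
Because the floor (67) lies above the market-clearing price, it is binding.
At p = 67: qd = 346 - 5·67 = 11 and qs = 2·67 - 60 = 74.
The quantity actually transacted is the short side, demand: 11.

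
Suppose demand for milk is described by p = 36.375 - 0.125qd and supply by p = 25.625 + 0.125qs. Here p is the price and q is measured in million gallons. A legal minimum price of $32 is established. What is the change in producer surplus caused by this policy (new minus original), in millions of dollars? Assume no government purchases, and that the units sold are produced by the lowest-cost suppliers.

Rearranging demand gives qd = 291 - 8p; rearranging supply gives qs = 8p - 205. In a free market, 291 - 8p = 8p - 205 gives the equilibrium p* = 31, q* = 43.
Since 32 > 31, the floor is binding.
At p = 32: qd = 291 - 8·32 = 35 and qs = 8·32 - 205 = 51.
Producer surplus without the control is ½ · (31 - 25.625) · 43 = 115.5625.
With the floor, 35 units are sold at 32. The supply price at q = 35 is 30, so PS = ½ · [(32 - 25.625) + (32 - 30)] · 35 = 146.5625.
Change in producer surplus = 146.5625 - 115.5625 = 31.

31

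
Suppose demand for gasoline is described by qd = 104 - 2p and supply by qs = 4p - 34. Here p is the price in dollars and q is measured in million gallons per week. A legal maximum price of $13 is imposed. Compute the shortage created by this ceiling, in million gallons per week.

Equilibrium: 104 - 2p = 4p - 34, so 138 = 6p and p* = 23, q* = 58.
The ceiling of 13 is below the equilibrium price 23, so it binds.
At p = 13: qd = 104 - 2·13 = 78 and qs = 4·13 - 34 = 18.
Shortage = qd - qs = 78 - 18 = 60.

60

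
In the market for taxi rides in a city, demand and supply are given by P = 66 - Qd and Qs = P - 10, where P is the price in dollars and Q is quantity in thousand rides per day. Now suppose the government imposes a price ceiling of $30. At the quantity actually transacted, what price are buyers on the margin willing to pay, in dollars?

46

Rearranging demand gives Qd = 66 - P. Without the control the market clears where 66 - P = P - 10, i.e. P* = 38 and Q* = 28.
The ceiling of 30 is below the equilibrium price 38, so it binds.
At P = 30: Qd = 66 - 30 = 36 and Qs = 30 - 10 = 20.
Only 20 units reach the market. On the demand curve, the marginal buyer's willingness to pay at Q = 20 is (66 - 20) = 46.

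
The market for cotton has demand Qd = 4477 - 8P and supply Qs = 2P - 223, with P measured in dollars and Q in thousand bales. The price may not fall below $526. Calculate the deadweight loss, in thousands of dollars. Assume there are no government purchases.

Without the control the market clears where 4477 - 8P = 2P - 223, i.e. P* = 470 and Q* = 717.
The floor of 526 is above the equilibrium price 470, so it binds.
At P = 526: Qd = 4477 - 8·526 = 269 and Qs = 2·526 - 223 = 829.
Quantity traded falls to 269. At Q = 269 the demand price is (4477 - 269)/8 = 526 and the supply price is (223 + 269)/2 = 246.
Deadweight loss = ½ · (526 - 246) · (717 - 269) = ½ · 280 · 448 = 62720.

62720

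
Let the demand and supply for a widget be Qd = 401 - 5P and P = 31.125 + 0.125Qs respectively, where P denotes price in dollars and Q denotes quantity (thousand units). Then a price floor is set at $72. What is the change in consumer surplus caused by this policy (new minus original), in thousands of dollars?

Rearranging supply gives Qs = 8P - 249. In a free market, 401 - 5P = 8P - 249 gives the equilibrium P* = 50, Q* = 151.
The floor of 72 is above the equilibrium price 50, so it binds.
At P = 72: Qd = 401 - 5·72 = 41 and Qs = 8·72 - 249 = 327.
Consumer surplus without the control is ½ · (80.2 - 50) · 151 = 2280.1.
With the floor, consumers buy 41 units at 72, so CS = ½ · (80.2 - 72) · 41 = 168.1.
Change in consumer surplus = 168.1 - 2280.1 = -2112.

-2112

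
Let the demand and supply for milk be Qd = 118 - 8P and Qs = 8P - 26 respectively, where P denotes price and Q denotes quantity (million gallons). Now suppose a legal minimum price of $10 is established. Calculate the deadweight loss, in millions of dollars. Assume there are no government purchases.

8

In a free market, 118 - 8P = 8P - 26 gives the equilibrium P* = 9, Q* = 46.
Because the floor (10) lies above the market-clearing price, it is binding.
At P = 10: Qd = 118 - 8·10 = 38 and Qs = 8·10 - 26 = 54.
Quantity traded falls to 38. At Q = 38 the demand price is (118 - 38)/8 = 10 and the supply price is (26 + 38)/8 = 8.
Deadweight loss = ½ · (10 - 8) · (46 - 38) = ½ · 2 · 8 = 8.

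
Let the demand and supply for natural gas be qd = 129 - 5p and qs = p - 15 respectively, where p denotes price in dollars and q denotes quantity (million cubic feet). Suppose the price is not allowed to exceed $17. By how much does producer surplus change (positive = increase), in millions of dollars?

-38.5

In a free market, 129 - 5p = p - 15 gives the equilibrium p* = 24, q* = 9.
Because the ceiling (17) lies below the market-clearing price, it is binding.
At p = 17: qd = 129 - 5·17 = 44 and qs = 17 - 15 = 2.
Producer surplus without the control is ½ · (24 - 15) · 9 = 40.5.
With the ceiling, producers sell 2 units at 17, so PS = ½ · (17 - 15) · 2 = 2.
Change in producer surplus = 2 - 40.5 = -38.5.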